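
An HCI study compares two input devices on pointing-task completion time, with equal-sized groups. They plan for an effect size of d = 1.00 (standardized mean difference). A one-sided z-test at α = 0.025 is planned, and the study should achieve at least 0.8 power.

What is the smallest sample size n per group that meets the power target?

n = 16 per group

Set Φ(δ − 1.960) = 0.8; then δ − 1.960 = Φ⁻¹(0.8) = 0.842, giving δ = 2.802.
δ = d·√(n/2) ⇒ n = 2(δ/d)² = 2 × (2.802 / 1.00)² = 15.70.
Rounding up, n = 16 per group.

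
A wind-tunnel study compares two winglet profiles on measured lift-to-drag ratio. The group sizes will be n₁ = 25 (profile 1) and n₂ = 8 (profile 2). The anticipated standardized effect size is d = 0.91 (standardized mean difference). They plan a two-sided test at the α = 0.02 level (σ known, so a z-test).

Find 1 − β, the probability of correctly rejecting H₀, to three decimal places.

Noncentrality parameter: δ = d / √(1/n₁ + 1/n₂) = 0.91 / √(1/25 + 1/8) = 2.2403
Two-sided α = 0.02 → critical value z_{0.01} = 2.326.
Power = Φ(δ − 2.326) + Φ(−δ − 2.326) = Φ(-0.086) + Φ(-4.567) = 0.4657 + 0.0000 = 0.4657.

Power ≈ 0.466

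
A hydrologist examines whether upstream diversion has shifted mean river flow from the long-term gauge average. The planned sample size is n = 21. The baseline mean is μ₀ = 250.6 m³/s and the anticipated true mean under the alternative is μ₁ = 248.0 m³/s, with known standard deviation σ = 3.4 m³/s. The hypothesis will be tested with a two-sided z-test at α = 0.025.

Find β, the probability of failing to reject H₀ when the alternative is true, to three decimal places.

Standardized effect: d = |μ₁ − μ₀| / σ = |248.0 − 250.6| / 3.4 = 0.7647
Noncentrality parameter: δ = d·√n = 0.7647 × √21 = 3.5043
Critical value for a two-sided test at α = 0.025: z_{α/2} = 2.241.
Power = Φ(δ − 2.241) + Φ(−δ − 2.241) = Φ(1.263) + Φ(-5.746) = 0.8967 + 0.0000 = 0.8967.
Type II error: β = 1 − power = 1 − 0.8967 = 0.1033.

β ≈ 0.103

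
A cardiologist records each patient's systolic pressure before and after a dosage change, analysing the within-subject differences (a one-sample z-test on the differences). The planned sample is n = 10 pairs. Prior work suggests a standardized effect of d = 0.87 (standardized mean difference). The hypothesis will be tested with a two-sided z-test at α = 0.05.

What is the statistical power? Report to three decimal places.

Noncentrality parameter: δ = d·√n = 0.87 × √10 = 2.7512
Critical value for a two-sided test at α = 0.05: z_{α/2} = 1.960.
Power = Φ(δ − 1.960) + Φ(−δ − 1.960) = Φ(0.791) + Φ(-4.711) = 0.7856 + 0.0000 = 0.7856.

Power ≈ 0.786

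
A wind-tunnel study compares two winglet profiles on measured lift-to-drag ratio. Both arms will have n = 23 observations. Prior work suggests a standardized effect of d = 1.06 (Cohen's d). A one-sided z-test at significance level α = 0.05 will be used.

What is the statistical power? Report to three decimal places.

Power ≈ 0.974

Noncentrality parameter: δ = d·√(n/2) = 1.06 × √(23/2) = 3.5946
One-sided α = 0.05 → critical value z_{0.05} = 1.645.
Power = P(Z > 1.645 − δ) = Φ(1.950) = 0.9744.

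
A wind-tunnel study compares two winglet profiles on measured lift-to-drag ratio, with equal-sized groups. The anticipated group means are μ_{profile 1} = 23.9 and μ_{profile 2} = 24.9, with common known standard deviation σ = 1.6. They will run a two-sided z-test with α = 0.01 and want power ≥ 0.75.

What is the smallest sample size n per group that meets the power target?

n = 55 per group

Standardized effect: d = |μ_{profile 1} − μ_{profile 2}| / σ = |23.9 − 24.9| / 1.6 = 0.6250
Set Φ(δ − 2.576) = 0.75; then δ − 2.576 = Φ⁻¹(0.75) = 0.674, giving δ = 3.250.
(The Φ(−δ − z_{α/2}) term is vanishingly small for δ > 0 and is dropped in the standard sample-size formula.)
δ = d·√(n/2) ⇒ n = 2(δ/d)² = 2 × (3.250 / 0.6250)² = 54.09.
Round up to the next whole unit.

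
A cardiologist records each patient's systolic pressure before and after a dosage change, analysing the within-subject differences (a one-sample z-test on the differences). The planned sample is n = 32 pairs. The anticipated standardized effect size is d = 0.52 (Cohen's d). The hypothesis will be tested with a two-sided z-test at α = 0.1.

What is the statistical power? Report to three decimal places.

Power ≈ 0.903

Noncentrality parameter: δ = d·√n = 0.52 × √32 = 2.9416
Two-sided α = 0.1 → critical value z_{0.05} = 1.645.
Power = Φ(δ − 1.645) + Φ(−δ − 1.645) = Φ(1.297) + Φ(-4.586) = 0.9026 + 0.0000 = 0.9026.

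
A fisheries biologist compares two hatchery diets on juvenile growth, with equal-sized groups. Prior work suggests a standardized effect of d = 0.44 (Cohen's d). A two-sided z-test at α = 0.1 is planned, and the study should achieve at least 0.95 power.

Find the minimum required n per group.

Set Φ(δ − 1.645) = 0.95; then δ − 1.645 = Φ⁻¹(0.95) = 1.645, giving δ = 3.290.
(The Φ(−δ − z_{α/2}) term is vanishingly small for δ > 0 and is dropped in the standard sample-size formula.)
δ = d·√(n/2) ⇒ n = 2(δ/d)² = 2 × (3.290 / 0.44)² = 111.80.
Rounding up, n = 112 per group.

n = 112 per group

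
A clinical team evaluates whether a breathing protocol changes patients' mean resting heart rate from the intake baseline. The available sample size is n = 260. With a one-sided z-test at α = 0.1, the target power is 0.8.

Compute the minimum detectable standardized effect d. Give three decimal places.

d ≈ 0.132

Need Φ(δ − 1.282) = 0.8, so δ = 1.282 + 0.842 = 2.123.
δ = d·√n ⇒ d = δ/√n = 2.123/√260 = 0.1317.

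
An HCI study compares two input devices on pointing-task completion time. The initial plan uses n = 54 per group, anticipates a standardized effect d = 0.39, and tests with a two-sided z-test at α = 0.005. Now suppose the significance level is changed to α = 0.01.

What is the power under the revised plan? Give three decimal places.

δ = d·√(n/2) = 0.39 × √(54/2) = 2.0265 (unchanged). New critical value: z_{0.005} = 2.576.
Revised power = Φ(δ − 2.576) + Φ(−δ − 2.576) = Φ(-0.549) + Φ(-4.602) = 0.2914 + 0.0000 = 0.2914.

Power ≈ 0.291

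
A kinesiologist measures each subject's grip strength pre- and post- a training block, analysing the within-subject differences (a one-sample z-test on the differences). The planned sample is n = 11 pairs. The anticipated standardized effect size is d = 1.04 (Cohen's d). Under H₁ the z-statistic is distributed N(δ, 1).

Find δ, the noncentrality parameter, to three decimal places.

δ = d·√n = 1.04 × √11 = 3.4493

δ ≈ 3.449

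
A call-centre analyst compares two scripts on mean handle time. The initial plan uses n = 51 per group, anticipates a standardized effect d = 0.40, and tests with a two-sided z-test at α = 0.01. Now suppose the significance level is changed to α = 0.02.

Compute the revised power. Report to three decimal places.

Power ≈ 0.380

δ = d·√(n/2) = 0.40 × √(51/2) = 2.0199 (unchanged). New critical value: z_{0.01} = 2.326.
Revised power = Φ(δ − 2.326) + Φ(−δ − 2.326) = Φ(-0.306) + Φ(-4.346) = 0.3796 + 0.0000 = 0.3796.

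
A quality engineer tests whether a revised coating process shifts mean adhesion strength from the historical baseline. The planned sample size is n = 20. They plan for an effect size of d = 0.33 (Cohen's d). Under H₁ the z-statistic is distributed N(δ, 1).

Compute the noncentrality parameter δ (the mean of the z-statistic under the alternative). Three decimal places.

δ ≈ 1.476

δ = d·√n = 0.33 × √20 = 1.4758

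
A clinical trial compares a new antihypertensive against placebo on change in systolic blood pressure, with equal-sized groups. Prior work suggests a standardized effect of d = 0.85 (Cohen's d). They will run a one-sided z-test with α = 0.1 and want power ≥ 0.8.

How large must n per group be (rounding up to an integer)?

n = 13 per group

Set Φ(δ − 1.282) = 0.8; then δ − 1.282 = Φ⁻¹(0.8) = 0.842, giving δ = 2.123.
δ = d·√(n/2) ⇒ n = 2(δ/d)² = 2 × (2.123 / 0.85)² = 12.48.
Round up to the next whole unit.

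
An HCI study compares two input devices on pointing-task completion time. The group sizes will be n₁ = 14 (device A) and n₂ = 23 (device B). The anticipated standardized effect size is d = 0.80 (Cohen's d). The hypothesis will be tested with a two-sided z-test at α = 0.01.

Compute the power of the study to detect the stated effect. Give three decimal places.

Noncentrality parameter: δ = d / √(1/n₁ + 1/n₂) = 0.80 / √(1/14 + 1/23) = 2.3600
Two-sided α = 0.01 → critical value z_{0.005} = 2.576.
Power = Φ(δ − 2.576) + Φ(−δ − 2.576) = Φ(-0.216) + Φ(-4.936) = 0.4146 + 0.0000 = 0.4146.

Power ≈ 0.415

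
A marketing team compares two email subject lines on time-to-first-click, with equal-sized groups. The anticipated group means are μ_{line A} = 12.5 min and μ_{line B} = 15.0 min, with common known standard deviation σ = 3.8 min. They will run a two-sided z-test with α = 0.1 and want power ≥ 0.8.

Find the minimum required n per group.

n = 29 per group

Standardized effect: d = |μ_{line A} − μ_{line B}| / σ = |12.5 − 15.0| / 3.8 = 0.6579
For power 0.8 need Φ(δ − z_{0.05}) = 0.8, so δ = z_{0.05} + z_{0.20} = 1.645 + 0.842 = 2.486.
(The Φ(−δ − z_{α/2}) term is vanishingly small for δ > 0 and is dropped in the standard sample-size formula.)
δ = d·√(n/2) ⇒ n = 2(δ/d)² = 2 × (2.486 / 0.6579)² = 28.57.
Rounding up, n = 29 per group.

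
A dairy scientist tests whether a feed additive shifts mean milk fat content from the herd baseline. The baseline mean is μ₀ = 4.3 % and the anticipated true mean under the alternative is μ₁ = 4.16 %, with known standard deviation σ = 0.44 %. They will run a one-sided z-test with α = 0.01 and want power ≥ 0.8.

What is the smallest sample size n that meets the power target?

n = 100

Standardized effect: d = |μ₁ − μ₀| / σ = |4.16 − 4.3| / 0.44 = 0.3182
For power 0.8 need Φ(δ − z_{0.01}) = 0.8, so δ = z_{0.01} + z_{0.20} = 2.326 + 0.842 = 3.168.
δ = d·√n ⇒ n = (δ/d)² = (3.168 / 0.3182)² = 99.13.
Rounding up, n = 100.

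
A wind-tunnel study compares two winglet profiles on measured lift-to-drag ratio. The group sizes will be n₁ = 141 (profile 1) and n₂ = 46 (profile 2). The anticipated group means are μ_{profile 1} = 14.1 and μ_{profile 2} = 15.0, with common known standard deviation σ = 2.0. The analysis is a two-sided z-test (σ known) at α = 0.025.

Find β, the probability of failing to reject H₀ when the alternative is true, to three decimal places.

β ≈ 0.341

Standardized effect: d = |μ_{profile 1} − μ_{profile 2}| / σ = |14.1 − 15.0| / 2.0 = 0.4500
Noncentrality parameter: δ = d / √(1/n₁ + 1/n₂) = 0.4500 / √(1/141 + 1/46) = 2.6502
Two-sided α = 0.025 → critical value z_{0.0125} = 2.241.
Power = Φ(δ − 2.241) + Φ(−δ − 2.241) = Φ(0.409) + Φ(-4.892) = 0.6587 + 0.0000 = 0.6587.
Type II error: β = 1 − power = 1 − 0.6587 = 0.3413.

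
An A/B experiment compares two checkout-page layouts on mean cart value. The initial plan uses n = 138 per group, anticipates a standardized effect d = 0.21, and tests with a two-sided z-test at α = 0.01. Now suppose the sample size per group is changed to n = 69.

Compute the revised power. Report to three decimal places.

Power ≈ 0.090

With n = 69 per group: δ = d·√(n/2) = 0.21 × √(69/2) = 1.2335. Critical value z_{0.005} = 2.576.
Revised power = Φ(δ − 2.576) + Φ(−δ − 2.576) = Φ(-1.342) + Φ(-3.809) = 0.0897 + 0.0001 = 0.0898.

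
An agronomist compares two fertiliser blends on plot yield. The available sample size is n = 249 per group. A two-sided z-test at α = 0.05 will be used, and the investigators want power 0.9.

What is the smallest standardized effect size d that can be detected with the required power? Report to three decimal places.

Need Φ(δ − 1.960) = 0.9, so δ = 1.960 + 1.282 = 3.242.
(The second rejection-region term Φ(−δ − z_{α/2}) is negligible and dropped.)
δ = d·√(n/2) ⇒ d = δ/√(n/2) = 3.242/√(249/2) = 0.2905.

d ≈ 0.291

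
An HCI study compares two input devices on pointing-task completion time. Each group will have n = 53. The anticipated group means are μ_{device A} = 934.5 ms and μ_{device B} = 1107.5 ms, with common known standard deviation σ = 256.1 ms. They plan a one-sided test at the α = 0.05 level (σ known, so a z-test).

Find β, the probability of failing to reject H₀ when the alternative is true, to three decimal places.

Standardized effect: d = |μ_{device A} − μ_{device B}| / σ = |934.5 − 1107.5| / 256.1 = 0.6755
Noncentrality parameter: δ = d·√(n/2) = 0.6755 × √(53/2) = 3.4774
Critical value for a one-sided test at α = 0.05: z_α = 1.645.
Power = P(Z > 1.645 − δ) = Φ(1.833) = 0.9666.
Type II error: β = 1 − power = 1 − 0.9666 = 0.0334.

β ≈ 0.033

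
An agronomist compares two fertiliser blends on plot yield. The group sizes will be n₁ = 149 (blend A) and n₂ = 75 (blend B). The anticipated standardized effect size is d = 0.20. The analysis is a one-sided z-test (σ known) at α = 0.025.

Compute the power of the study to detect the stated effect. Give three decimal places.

Noncentrality parameter: δ = d / √(1/n₁ + 1/n₂) = 0.20 / √(1/149 + 1/75) = 1.4126
Critical value for a one-sided test at α = 0.025: z_α = 1.960.
Power = P(Z > 1.960 − δ) = Φ(-0.547) = 0.2921.

Power ≈ 0.292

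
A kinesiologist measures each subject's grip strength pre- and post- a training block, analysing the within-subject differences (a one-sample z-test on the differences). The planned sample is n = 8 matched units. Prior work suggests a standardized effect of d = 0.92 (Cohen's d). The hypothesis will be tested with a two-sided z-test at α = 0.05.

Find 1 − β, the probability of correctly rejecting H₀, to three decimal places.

Power ≈ 0.740

Noncentrality parameter: δ = d·√n = 0.92 × √8 = 2.6022
Two-sided α = 0.05 → critical value z_{0.025} = 1.960.
Power = Φ(δ − 1.960) + Φ(−δ − 1.960) = Φ(0.642) + Φ(-4.562) = 0.7396 + 0.0000 = 0.7396.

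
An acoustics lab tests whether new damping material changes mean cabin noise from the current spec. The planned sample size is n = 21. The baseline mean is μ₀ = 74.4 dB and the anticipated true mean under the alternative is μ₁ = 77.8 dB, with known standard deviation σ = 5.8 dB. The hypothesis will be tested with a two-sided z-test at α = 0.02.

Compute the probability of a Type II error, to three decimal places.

β ≈ 0.359

Standardized effect: d = |μ₁ − μ₀| / σ = |77.8 − 74.4| / 5.8 = 0.5862
Noncentrality parameter: δ = d·√n = 0.5862 × √21 = 2.6863
Critical value for a two-sided test at α = 0.02: z_{α/2} = 2.326.
Power = Φ(δ − 2.326) + Φ(−δ − 2.326) = Φ(0.360) + Φ(-5.013) = 0.6406 + 0.0000 = 0.6406.
Type II error: β = 1 − power = 1 − 0.6406 = 0.3594.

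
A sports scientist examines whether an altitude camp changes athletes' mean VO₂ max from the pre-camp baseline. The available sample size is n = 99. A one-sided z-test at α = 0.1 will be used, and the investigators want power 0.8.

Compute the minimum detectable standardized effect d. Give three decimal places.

d ≈ 0.213

Need Φ(δ − 1.282) = 0.8, so δ = 1.282 + 0.842 = 2.123.
δ = d·√n ⇒ d = δ/√n = 2.123/√99 = 0.2134.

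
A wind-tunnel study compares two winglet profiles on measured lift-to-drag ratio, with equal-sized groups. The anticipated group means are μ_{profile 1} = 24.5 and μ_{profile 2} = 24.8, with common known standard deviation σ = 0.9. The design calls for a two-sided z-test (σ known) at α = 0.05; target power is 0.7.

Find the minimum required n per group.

n = 112 per group

Standardized effect: d = |μ_{profile 1} − μ_{profile 2}| / σ = |24.5 − 24.8| / 0.9 = 0.3333
For power 0.7 need Φ(δ − z_{0.025}) = 0.7, so δ = z_{0.025} + z_{0.30} = 1.960 + 0.524 = 2.484.
(The Φ(−δ − z_{α/2}) term is vanishingly small for δ > 0 and is dropped in the standard sample-size formula.)
δ = d·√(n/2) ⇒ n = 2(δ/d)² = 2 × (2.484 / 0.3333)² = 111.10.
Rounding up, n = 112 per group.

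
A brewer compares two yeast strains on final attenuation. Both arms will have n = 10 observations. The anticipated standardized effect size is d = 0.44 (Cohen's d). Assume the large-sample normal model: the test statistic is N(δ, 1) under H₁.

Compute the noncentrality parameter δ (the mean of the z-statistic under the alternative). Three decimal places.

δ = d·√(n/2) = 0.44 × √(10/2) = 0.9839

δ ≈ 0.984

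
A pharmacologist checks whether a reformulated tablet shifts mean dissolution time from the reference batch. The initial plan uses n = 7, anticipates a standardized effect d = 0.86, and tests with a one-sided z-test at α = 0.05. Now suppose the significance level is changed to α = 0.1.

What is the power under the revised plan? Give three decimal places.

δ = d·√n = 0.86 × √7 = 2.2753 (unchanged). New critical value: z_{0.1} = 1.282.
Revised power = P(Z > 1.282 − δ) = Φ(0.994) = 0.8398.

Power ≈ 0.840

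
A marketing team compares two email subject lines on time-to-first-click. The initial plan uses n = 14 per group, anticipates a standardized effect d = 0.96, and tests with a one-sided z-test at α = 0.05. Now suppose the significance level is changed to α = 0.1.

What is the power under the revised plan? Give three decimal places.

Power ≈ 0.896

δ = d·√(n/2) = 0.96 × √(14/2) = 2.5399 (unchanged). New critical value: z_{0.1} = 1.282.
Revised power = P(Z > 1.282 − δ) = Φ(1.258) = 0.8959.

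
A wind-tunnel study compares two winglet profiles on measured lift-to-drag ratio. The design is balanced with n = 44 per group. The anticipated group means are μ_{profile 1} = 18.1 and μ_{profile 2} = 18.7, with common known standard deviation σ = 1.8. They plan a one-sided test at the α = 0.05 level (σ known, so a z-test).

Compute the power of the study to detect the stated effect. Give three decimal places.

Standardized effect: d = |μ_{profile 1} − μ_{profile 2}| / σ = |18.1 − 18.7| / 1.8 = 0.3333
Noncentrality parameter: δ = d·√(n/2) = 0.3333 × √(44/2) = 1.5635
Critical value for a one-sided test at α = 0.05: z_α = 1.645.
Power = Φ(δ − 1.645) = Φ(-0.081) = 0.4676.

Power ≈ 0.468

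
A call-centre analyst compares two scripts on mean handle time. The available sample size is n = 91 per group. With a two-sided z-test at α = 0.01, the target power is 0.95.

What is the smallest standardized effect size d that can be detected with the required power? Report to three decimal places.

d ≈ 0.626

Required noncentrality: δ = z_{0.005} + z_{0.05} = 2.576 + 1.645 = 4.221.
(Lower-tail contribution to power is negligible for δ > 0.)
δ = d·√(n/2) ⇒ d = δ/√(n/2) = 4.221/√(91/2) = 0.6257.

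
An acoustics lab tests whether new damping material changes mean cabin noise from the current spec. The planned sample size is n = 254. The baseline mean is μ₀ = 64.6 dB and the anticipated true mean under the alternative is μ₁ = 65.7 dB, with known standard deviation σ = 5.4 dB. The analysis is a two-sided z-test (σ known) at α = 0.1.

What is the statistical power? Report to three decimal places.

Power ≈ 0.945

Standardized effect: d = |μ₁ − μ₀| / σ = |65.7 − 64.6| / 5.4 = 0.2037
Noncentrality parameter: δ = d·√n = 0.2037 × √254 = 3.2465
Critical value for a two-sided test at α = 0.1: z_{α/2} = 1.645.
Power = Φ(δ − 1.645) + Φ(−δ − 1.645) = Φ(1.602) + Φ(-4.891) = 0.9454 + 0.0000 = 0.9454.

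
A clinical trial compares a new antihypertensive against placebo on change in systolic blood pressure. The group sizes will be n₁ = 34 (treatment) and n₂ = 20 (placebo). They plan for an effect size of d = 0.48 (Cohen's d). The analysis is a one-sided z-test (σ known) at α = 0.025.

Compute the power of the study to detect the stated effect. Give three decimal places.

Power ≈ 0.399

Noncentrality parameter: δ = d / √(1/n₁ + 1/n₂) = 0.48 / √(1/34 + 1/20) = 1.7033
One-sided α = 0.025 → critical value z_{0.025} = 1.960.
Power = P(Z > 1.960 − δ) = Φ(-0.257) = 0.3987.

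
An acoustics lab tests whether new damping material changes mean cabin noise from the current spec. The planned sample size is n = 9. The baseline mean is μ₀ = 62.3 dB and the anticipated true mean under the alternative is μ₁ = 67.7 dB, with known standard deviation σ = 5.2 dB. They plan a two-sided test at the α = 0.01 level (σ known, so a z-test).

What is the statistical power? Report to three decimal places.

Standardized effect: d = |μ₁ − μ₀| / σ = |67.7 − 62.3| / 5.2 = 1.0385
Noncentrality parameter: δ = d·√n = 1.0385 × √9 = 3.1154
Critical value for a two-sided test at α = 0.01: z_{α/2} = 2.576.
Power = Φ(δ − 2.576) + Φ(−δ − 2.576) = Φ(0.540) + Φ(-5.691) = 0.7052 + 0.0000 = 0.7052.

Power ≈ 0.705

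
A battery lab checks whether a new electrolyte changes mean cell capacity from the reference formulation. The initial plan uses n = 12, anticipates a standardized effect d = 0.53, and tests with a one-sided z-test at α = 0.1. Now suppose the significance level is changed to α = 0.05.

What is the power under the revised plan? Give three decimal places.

Power ≈ 0.576

δ = d·√n = 0.53 × √12 = 1.8360 (unchanged). New critical value: z_{0.05} = 1.645.
Revised power = P(Z > 1.645 − δ) = Φ(0.191) = 0.5758.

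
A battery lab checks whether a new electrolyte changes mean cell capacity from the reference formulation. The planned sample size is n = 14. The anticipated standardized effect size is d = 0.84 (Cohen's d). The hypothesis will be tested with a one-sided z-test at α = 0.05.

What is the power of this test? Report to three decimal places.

Power ≈ 0.933

Noncentrality parameter: δ = d·√n = 0.84 × √14 = 3.1430
One-sided α = 0.05 → critical value z_{0.05} = 1.645.
Power = P(Z > 1.645 − δ) = Φ(1.498) = 0.9330.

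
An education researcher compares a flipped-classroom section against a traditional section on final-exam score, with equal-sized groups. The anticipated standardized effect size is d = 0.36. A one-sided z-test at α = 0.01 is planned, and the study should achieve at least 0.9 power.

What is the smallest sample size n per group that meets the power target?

n = 201 per group

Set Φ(δ − 2.326) = 0.9; then δ − 2.326 = Φ⁻¹(0.9) = 1.282, giving δ = 3.608.
δ = d·√(n/2) ⇒ n = 2(δ/d)² = 2 × (3.608 / 0.36)² = 200.88.
Rounding up, n = 201 per group.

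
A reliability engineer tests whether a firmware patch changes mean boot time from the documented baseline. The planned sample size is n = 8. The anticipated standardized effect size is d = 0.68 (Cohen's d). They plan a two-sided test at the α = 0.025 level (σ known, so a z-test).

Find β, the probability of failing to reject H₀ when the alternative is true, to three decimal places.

Noncentrality parameter: δ = d·√n = 0.68 × √8 = 1.9233
Two-sided α = 0.025 → critical value z_{0.0125} = 2.241.
Power = Φ(δ − 2.241) + Φ(−δ − 2.241) = Φ(-0.318) + Φ(-4.165) = 0.3752 + 0.0000 = 0.3752.
Type II error: β = 1 − power = 1 − 0.3752 = 0.6248.

β ≈ 0.625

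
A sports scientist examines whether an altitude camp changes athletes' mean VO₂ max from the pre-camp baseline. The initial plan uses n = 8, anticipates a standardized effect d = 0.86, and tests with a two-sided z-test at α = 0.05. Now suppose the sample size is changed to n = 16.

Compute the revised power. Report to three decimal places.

With n = 16: δ = d·√n = 0.86 × √16 = 3.4400. Critical value z_{0.025} = 1.960.
Revised power = Φ(δ − 1.960) + Φ(−δ − 1.960) = Φ(1.480) + Φ(-5.400) = 0.9306 + 0.0000 = 0.9306.

Power ≈ 0.931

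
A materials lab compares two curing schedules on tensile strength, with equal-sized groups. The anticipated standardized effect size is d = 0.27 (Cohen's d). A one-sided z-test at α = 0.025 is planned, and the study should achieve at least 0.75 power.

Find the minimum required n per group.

Set Φ(δ − 1.960) = 0.75; then δ − 1.960 = Φ⁻¹(0.75) = 0.674, giving δ = 2.634.
δ = d·√(n/2) ⇒ n = 2(δ/d)² = 2 × (2.634 / 0.27)² = 190.41.
Rounding up, n = 191 per group.

n = 191 per group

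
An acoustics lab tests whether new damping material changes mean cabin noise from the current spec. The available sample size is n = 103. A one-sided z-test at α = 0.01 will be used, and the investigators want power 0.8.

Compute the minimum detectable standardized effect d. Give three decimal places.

d ≈ 0.312

Required noncentrality: δ = z_{0.01} + z_{0.20} = 2.326 + 0.842 = 3.168.
δ = d·√n ⇒ d = δ/√n = 3.168/√103 = 0.3121.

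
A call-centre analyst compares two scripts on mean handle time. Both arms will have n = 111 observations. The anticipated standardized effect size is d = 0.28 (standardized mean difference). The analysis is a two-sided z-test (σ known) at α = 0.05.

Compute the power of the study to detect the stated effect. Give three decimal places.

Noncentrality parameter: δ = d·√(n/2) = 0.28 × √(111/2) = 2.0860
Two-sided α = 0.05 → critical value z_{0.025} = 1.960.
Power = Φ(δ − 1.960) + Φ(−δ − 1.960) = Φ(0.126) + Φ(-4.046) = 0.5501 + 0.0000 = 0.5502.

Power ≈ 0.550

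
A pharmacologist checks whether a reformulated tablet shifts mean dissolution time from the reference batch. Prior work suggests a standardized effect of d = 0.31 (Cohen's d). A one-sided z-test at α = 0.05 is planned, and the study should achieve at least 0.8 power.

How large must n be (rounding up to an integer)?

n = 65

For power 0.8 need Φ(δ − z_{0.05}) = 0.8, so δ = z_{0.05} + z_{0.20} = 1.645 + 0.842 = 2.486.
δ = d·√n ⇒ n = (δ/d)² = (2.486 / 0.31)² = 64.33.
Rounding up, n = 65.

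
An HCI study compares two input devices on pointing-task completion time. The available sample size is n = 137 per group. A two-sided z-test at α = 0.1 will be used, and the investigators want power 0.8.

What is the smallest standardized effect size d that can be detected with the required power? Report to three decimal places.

d ≈ 0.300

Need Φ(δ − 1.645) = 0.8, so δ = 1.645 + 0.842 = 2.486.
(Lower-tail contribution to power is negligible for δ > 0.)
δ = d·√(n/2) ⇒ d = δ/√(n/2) = 2.486/√(137/2) = 0.3004.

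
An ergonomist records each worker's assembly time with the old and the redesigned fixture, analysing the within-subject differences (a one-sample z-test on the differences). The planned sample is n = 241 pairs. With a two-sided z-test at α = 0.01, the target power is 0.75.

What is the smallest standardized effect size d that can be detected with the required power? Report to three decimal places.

d ≈ 0.209

Need Φ(δ − 2.576) = 0.75, so δ = 2.576 + 0.674 = 3.250.
(Lower-tail contribution to power is negligible for δ > 0.)
δ = d·√n ⇒ d = δ/√n = 3.250/√241 = 0.2094.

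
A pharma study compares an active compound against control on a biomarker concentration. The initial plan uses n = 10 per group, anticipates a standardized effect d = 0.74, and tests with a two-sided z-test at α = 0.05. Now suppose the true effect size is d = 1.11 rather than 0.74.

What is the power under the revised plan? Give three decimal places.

Power ≈ 0.699

With d = 1.11: δ = d·√(n/2) = 1.11 × √(10/2) = 2.4820. Critical value z_{0.025} = 1.960.
Revised power = Φ(δ − 1.960) + Φ(−δ − 1.960) = Φ(0.522) + Φ(-4.442) = 0.6992 + 0.0000 = 0.6992.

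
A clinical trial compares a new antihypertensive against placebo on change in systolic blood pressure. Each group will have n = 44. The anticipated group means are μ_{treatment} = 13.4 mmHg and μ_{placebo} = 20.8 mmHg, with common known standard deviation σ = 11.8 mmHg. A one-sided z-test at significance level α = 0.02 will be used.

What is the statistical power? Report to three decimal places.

Power ≈ 0.813

Standardized effect: d = |μ_{treatment} − μ_{placebo}| / σ = |13.4 − 20.8| / 11.8 = 0.6271
Noncentrality parameter: δ = d·√(n/2) = 0.6271 × √(44/2) = 2.9414
Critical value for a one-sided test at α = 0.02: z_α = 2.054.
Power = Φ(δ − 2.054) = Φ(0.888) = 0.8126.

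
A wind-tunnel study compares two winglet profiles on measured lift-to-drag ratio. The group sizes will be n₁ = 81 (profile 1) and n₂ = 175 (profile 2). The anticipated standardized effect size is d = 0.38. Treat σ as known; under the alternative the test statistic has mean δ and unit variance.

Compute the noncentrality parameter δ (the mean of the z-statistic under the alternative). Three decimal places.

The noncentrality parameter scales effect size by the design's sample-size factor: δ = d / √(1/n₁ + 1/n₂) = 0.38 / √(1/81 + 1/175) = 2.8276

δ ≈ 2.828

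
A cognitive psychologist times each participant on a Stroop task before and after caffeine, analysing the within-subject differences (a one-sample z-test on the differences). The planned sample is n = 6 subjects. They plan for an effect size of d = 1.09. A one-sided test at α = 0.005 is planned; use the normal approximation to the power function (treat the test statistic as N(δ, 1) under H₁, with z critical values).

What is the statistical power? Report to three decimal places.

Power ≈ 0.537

Noncentrality parameter: δ = d·√n = 1.09 × √6 = 2.6699
Critical value for a one-sided test at α = 0.005: z_α = 2.576.
Power = Φ(δ − 2.576) = Φ(0.094) = 0.5375.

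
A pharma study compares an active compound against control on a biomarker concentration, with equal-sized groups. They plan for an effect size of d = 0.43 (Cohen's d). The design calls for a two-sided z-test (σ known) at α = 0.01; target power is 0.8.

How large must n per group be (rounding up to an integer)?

n = 127 per group

Set Φ(δ − 2.576) = 0.8; then δ − 2.576 = Φ⁻¹(0.8) = 0.842, giving δ = 3.417.
(The Φ(−δ − z_{α/2}) term is vanishingly small for δ > 0 and is dropped in the standard sample-size formula.)
δ = d·√(n/2) ⇒ n = 2(δ/d)² = 2 × (3.417 / 0.43)² = 126.33.
Round up to the next whole unit.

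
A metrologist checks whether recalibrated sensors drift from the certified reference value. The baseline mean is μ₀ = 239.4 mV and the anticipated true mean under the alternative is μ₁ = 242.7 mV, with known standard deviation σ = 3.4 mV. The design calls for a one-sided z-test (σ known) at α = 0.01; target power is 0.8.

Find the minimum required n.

Standardized effect: d = |μ₁ − μ₀| / σ = |242.7 − 239.4| / 3.4 = 0.9706
Set Φ(δ − 2.326) = 0.8; then δ − 2.326 = Φ⁻¹(0.8) = 0.842, giving δ = 3.168.
δ = d·√n ⇒ n = (δ/d)² = (3.168 / 0.9706)² = 10.65.
Round up to the next whole unit.

n = 11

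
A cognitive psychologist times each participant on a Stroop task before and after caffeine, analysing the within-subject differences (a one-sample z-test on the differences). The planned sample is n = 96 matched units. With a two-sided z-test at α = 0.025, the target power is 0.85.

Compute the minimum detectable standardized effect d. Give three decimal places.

Required noncentrality: δ = z_{0.0125} + z_{0.15} = 2.241 + 1.036 = 3.278.
(The second rejection-region term Φ(−δ − z_{α/2}) is negligible and dropped.)
δ = d·√n ⇒ d = δ/√n = 3.278/√96 = 0.3345.

d ≈ 0.335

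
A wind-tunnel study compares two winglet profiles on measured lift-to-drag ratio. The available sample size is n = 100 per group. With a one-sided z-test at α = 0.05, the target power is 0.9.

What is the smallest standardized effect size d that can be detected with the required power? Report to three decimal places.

d ≈ 0.414

Required noncentrality: δ = z_{0.05} + z_{0.10} = 1.645 + 1.282 = 2.926.
δ = d·√(n/2) ⇒ d = δ/√(n/2) = 2.926/√(100/2) = 0.4139.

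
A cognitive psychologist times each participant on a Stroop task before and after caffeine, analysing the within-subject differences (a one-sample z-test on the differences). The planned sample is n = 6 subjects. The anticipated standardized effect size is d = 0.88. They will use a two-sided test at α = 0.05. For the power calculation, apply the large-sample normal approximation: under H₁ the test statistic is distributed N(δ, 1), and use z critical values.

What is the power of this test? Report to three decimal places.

Noncentrality parameter: δ = d·√n = 0.88 × √6 = 2.1556
Two-sided α = 0.05 → critical value z_{0.025} = 1.960.
Power = Φ(δ − 1.960) + Φ(−δ − 1.960) = Φ(0.196) + Φ(-4.116) = 0.5775 + 0.0000 = 0.5776.

Power ≈ 0.578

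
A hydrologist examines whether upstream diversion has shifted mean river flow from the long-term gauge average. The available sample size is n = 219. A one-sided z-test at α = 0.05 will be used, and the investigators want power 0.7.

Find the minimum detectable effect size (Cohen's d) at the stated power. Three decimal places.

Required noncentrality: δ = z_{0.05} + z_{0.30} = 1.645 + 0.524 = 2.169.
δ = d·√n ⇒ d = δ/√n = 2.169/√219 = 0.1466.

d ≈ 0.147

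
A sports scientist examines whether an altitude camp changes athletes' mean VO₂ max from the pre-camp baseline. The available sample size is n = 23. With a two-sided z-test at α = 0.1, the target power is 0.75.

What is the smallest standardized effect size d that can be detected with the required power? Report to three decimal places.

Required noncentrality: δ = z_{0.05} + z_{0.25} = 1.645 + 0.674 = 2.319.
(The second rejection-region term Φ(−δ − z_{α/2}) is negligible and dropped.)
δ = d·√n ⇒ d = δ/√n = 2.319/√23 = 0.4836.

d ≈ 0.484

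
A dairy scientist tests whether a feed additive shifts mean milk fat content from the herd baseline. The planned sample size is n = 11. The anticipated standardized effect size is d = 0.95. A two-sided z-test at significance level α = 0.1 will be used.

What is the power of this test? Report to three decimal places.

Power ≈ 0.934

Noncentrality parameter: δ = d·√n = 0.95 × √11 = 3.1508
Critical value for a two-sided test at α = 0.1: z_{α/2} = 1.645.
Power = Φ(δ − 1.645) + Φ(−δ − 1.645) = Φ(1.506) + Φ(-4.796) = 0.9340 + 0.0000 = 0.9340.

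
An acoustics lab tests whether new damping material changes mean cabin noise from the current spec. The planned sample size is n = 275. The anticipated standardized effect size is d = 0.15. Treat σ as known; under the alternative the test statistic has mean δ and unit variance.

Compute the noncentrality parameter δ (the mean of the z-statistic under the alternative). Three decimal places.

The noncentrality parameter scales effect size by the design's sample-size factor: δ = d·√n = 0.15 × √275 = 2.4875

δ ≈ 2.487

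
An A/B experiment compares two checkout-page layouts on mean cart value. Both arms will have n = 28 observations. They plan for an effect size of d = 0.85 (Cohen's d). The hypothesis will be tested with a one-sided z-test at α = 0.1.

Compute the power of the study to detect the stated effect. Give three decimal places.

Power ≈ 0.971

Noncentrality parameter: δ = d·√(n/2) = 0.85 × √(28/2) = 3.1804
One-sided α = 0.1 → critical value z_{0.1} = 1.282.
Power = P(Z > 1.282 − δ) = Φ(1.899) = 0.9712.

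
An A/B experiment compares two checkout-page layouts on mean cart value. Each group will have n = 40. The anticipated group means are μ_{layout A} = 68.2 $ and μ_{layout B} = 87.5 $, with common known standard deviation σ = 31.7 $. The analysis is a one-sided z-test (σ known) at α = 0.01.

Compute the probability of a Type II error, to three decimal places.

β ≈ 0.346

Standardized effect: d = |μ_{layout A} − μ_{layout B}| / σ = |68.2 − 87.5| / 31.7 = 0.6088
Noncentrality parameter: δ = d·√(n/2) = 0.6088 × √(40/2) = 2.7228
Critical value for a one-sided test at α = 0.01: z_α = 2.326.
Power = P(Z > 2.326 − δ) = Φ(0.396) = 0.6541.
Type II error: β = 1 − power = 1 − 0.6541 = 0.3459.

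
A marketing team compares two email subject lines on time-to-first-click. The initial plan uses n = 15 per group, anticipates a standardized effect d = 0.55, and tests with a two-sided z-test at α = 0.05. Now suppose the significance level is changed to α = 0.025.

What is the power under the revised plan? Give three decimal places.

δ = d·√(n/2) = 0.55 × √(15/2) = 1.5062 (unchanged). New critical value: z_{0.0125} = 2.241.
Revised power = Φ(δ − 2.241) + Φ(−δ − 2.241) = Φ(-0.735) + Φ(-3.748) = 0.2311 + 0.0001 = 0.2312.

Power ≈ 0.231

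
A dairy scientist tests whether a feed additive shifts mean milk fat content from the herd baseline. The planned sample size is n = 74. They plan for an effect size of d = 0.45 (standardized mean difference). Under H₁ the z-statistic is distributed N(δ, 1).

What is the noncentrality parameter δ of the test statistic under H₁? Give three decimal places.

δ ≈ 3.871

δ = d·√n = 0.45 × √74 = 3.8710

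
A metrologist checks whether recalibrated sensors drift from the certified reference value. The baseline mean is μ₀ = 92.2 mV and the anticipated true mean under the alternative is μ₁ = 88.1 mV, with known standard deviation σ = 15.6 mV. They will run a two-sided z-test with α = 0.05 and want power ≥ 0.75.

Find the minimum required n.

Standardized effect: d = |μ₁ − μ₀| / σ = |88.1 − 92.2| / 15.6 = 0.2628
For power 0.75 need Φ(δ − z_{0.025}) = 0.75, so δ = z_{0.025} + z_{0.25} = 1.960 + 0.674 = 2.634.
(Ignoring the negligible lower-tail rejection probability gives the usual closed-form inversion.)
δ = d·√n ⇒ n = (δ/d)² = (2.634 / 0.2628)² = 100.48.
Rounding up, n = 101.

n = 101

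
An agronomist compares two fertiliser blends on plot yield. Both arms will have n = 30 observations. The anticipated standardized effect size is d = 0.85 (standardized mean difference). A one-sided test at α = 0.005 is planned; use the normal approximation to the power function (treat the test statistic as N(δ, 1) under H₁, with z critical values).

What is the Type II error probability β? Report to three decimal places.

β ≈ 0.237

Noncentrality parameter: λ = d·√(n/2) = 0.85 × √(30/2) = 3.2920
One-sided α = 0.005 → critical value z_{0.005} = 2.576.
Power = Φ(λ − 2.576) = Φ(0.716) = 0.7631.
Type II error: β = 1 − power = 1 − 0.7631 = 0.2369.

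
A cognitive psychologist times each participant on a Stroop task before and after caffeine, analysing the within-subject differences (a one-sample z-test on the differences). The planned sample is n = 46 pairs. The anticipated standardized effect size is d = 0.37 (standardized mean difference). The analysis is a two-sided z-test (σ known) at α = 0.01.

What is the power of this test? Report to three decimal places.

Power ≈ 0.474

Noncentrality parameter: δ = d·√n = 0.37 × √46 = 2.5095
Two-sided α = 0.01 → critical value z_{0.005} = 2.576.
Power = Φ(δ − 2.576) + Φ(−δ − 2.576) = Φ(-0.066) + Φ(-5.085) = 0.4735 + 0.0000 = 0.4735.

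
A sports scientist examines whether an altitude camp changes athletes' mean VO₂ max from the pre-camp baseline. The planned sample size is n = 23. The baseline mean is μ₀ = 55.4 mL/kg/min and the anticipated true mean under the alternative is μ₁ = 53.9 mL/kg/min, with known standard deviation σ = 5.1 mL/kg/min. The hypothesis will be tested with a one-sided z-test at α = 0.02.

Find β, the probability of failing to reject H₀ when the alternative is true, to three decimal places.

β ≈ 0.740

Standardized effect: d = |μ₁ − μ₀| / σ = |53.9 − 55.4| / 5.1 = 0.2941
Noncentrality parameter: δ = d·√n = 0.2941 × √23 = 1.4105
Critical value for a one-sided test at α = 0.02: z_α = 2.054.
Power = Φ(δ − 2.054) = Φ(-0.643) = 0.2600.
Type II error: β = 1 − power = 1 − 0.2600 = 0.7400.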